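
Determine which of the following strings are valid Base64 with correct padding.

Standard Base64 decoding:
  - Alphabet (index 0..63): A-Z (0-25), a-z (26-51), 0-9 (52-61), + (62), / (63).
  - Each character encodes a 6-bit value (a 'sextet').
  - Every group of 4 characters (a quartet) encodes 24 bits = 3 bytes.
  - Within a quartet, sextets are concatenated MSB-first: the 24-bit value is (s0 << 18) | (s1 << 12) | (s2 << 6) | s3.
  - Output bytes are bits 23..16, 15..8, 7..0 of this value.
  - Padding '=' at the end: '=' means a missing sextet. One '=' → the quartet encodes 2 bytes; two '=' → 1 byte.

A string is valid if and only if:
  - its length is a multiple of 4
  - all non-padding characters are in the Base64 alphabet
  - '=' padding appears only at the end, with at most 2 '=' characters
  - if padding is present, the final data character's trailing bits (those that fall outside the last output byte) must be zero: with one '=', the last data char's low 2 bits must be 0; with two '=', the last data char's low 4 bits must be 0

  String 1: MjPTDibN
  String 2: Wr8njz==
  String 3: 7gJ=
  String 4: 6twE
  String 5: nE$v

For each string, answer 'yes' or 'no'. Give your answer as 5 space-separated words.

Answer: yes no no yes no

Derivation:
String 1: 'MjPTDibN' → valid
String 2: 'Wr8njz==' → invalid (bad trailing bits)
String 3: '7gJ=' → invalid (bad trailing bits)
String 4: '6twE' → valid
String 5: 'nE$v' → invalid (bad char(s): ['$'])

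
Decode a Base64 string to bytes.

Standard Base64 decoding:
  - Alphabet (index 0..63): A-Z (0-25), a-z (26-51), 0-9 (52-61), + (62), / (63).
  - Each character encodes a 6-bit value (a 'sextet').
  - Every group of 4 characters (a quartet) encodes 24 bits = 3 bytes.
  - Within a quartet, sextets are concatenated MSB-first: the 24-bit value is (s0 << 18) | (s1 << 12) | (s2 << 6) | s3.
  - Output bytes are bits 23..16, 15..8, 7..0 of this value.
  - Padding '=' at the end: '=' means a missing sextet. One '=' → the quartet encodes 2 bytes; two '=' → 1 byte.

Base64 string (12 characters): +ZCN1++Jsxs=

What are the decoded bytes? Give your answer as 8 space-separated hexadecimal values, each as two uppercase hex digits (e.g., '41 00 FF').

Answer: F9 90 8D D7 EF 89 B3 1B

Derivation:
After char 0 ('+'=62): chars_in_quartet=1 acc=0x3E bytes_emitted=0
After char 1 ('Z'=25): chars_in_quartet=2 acc=0xF99 bytes_emitted=0
After char 2 ('C'=2): chars_in_quartet=3 acc=0x3E642 bytes_emitted=0
After char 3 ('N'=13): chars_in_quartet=4 acc=0xF9908D -> emit F9 90 8D, reset; bytes_emitted=3
After char 4 ('1'=53): chars_in_quartet=1 acc=0x35 bytes_emitted=3
After char 5 ('+'=62): chars_in_quartet=2 acc=0xD7E bytes_emitted=3
After char 6 ('+'=62): chars_in_quartet=3 acc=0x35FBE bytes_emitted=3
After char 7 ('J'=9): chars_in_quartet=4 acc=0xD7EF89 -> emit D7 EF 89, reset; bytes_emitted=6
After char 8 ('s'=44): chars_in_quartet=1 acc=0x2C bytes_emitted=6
After char 9 ('x'=49): chars_in_quartet=2 acc=0xB31 bytes_emitted=6
After char 10 ('s'=44): chars_in_quartet=3 acc=0x2CC6C bytes_emitted=6
Padding '=': partial quartet acc=0x2CC6C -> emit B3 1B; bytes_emitted=8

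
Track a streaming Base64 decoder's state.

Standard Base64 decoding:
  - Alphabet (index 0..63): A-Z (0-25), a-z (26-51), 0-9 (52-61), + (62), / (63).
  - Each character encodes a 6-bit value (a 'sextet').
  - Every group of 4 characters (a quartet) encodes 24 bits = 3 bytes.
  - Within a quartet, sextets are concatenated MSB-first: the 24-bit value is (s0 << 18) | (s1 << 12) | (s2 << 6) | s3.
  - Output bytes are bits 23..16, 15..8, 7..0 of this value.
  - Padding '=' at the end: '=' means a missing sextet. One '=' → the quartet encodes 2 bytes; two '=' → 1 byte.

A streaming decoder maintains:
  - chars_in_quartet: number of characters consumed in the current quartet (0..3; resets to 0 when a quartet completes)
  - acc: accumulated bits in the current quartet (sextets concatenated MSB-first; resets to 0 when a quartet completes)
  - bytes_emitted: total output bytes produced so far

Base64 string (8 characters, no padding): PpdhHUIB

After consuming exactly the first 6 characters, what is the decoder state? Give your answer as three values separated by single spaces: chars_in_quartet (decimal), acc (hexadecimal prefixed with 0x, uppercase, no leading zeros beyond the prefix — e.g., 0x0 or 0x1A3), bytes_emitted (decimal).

After char 0 ('P'=15): chars_in_quartet=1 acc=0xF bytes_emitted=0
After char 1 ('p'=41): chars_in_quartet=2 acc=0x3E9 bytes_emitted=0
After char 2 ('d'=29): chars_in_quartet=3 acc=0xFA5D bytes_emitted=0
After char 3 ('h'=33): chars_in_quartet=4 acc=0x3E9761 -> emit 3E 97 61, reset; bytes_emitted=3
After char 4 ('H'=7): chars_in_quartet=1 acc=0x7 bytes_emitted=3
After char 5 ('U'=20): chars_in_quartet=2 acc=0x1D4 bytes_emitted=3

Answer: 2 0x1D4 3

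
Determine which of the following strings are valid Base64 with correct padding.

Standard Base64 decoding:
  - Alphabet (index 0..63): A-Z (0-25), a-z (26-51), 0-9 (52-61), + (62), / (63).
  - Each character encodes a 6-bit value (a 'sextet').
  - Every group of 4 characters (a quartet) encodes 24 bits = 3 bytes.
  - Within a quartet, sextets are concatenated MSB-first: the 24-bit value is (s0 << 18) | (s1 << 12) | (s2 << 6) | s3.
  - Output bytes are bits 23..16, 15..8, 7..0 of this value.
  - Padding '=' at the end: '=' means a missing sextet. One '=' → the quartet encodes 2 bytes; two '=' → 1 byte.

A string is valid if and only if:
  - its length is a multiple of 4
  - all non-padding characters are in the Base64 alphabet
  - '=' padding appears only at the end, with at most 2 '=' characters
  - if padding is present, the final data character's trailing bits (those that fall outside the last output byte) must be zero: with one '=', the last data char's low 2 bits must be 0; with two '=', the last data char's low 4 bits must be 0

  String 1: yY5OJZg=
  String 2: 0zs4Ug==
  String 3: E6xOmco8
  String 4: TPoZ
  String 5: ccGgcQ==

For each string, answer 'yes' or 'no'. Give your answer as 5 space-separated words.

Answer: yes yes yes yes yes

Derivation:
String 1: 'yY5OJZg=' → valid
String 2: '0zs4Ug==' → valid
String 3: 'E6xOmco8' → valid
String 4: 'TPoZ' → valid
String 5: 'ccGgcQ==' → valid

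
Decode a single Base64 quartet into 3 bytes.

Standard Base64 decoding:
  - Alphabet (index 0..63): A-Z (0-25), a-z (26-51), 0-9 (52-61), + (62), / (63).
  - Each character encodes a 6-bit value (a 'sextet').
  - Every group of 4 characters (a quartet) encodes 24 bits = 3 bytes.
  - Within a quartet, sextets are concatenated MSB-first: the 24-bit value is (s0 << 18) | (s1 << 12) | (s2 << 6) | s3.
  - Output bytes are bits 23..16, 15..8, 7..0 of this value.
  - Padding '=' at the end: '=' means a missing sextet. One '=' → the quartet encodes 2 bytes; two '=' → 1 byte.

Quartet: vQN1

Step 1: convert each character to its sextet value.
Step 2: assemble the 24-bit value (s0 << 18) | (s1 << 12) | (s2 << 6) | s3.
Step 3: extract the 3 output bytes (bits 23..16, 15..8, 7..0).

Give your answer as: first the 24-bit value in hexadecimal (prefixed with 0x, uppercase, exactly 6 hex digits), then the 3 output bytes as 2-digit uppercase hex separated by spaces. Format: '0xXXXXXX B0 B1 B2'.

Answer: 0xBD0375 BD 03 75

Derivation:
Sextets: v=47, Q=16, N=13, 1=53
24-bit: (47<<18) | (16<<12) | (13<<6) | 53
      = 0xBC0000 | 0x010000 | 0x000340 | 0x000035
      = 0xBD0375
Bytes: (v>>16)&0xFF=BD, (v>>8)&0xFF=03, v&0xFF=75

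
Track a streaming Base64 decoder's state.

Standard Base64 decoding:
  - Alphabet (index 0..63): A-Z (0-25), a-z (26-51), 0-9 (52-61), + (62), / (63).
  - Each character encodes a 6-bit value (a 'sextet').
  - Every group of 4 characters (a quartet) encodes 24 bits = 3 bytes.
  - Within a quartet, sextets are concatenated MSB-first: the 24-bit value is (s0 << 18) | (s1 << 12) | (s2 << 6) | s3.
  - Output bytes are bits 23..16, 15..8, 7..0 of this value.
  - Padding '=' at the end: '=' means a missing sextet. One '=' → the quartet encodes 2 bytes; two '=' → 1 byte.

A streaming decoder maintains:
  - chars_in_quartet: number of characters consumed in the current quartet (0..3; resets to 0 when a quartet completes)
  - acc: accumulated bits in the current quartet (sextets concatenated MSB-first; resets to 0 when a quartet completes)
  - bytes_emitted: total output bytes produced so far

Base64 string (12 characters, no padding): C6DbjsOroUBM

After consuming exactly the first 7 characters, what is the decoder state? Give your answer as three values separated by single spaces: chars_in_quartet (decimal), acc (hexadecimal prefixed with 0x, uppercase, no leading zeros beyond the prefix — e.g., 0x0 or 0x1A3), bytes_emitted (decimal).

After char 0 ('C'=2): chars_in_quartet=1 acc=0x2 bytes_emitted=0
After char 1 ('6'=58): chars_in_quartet=2 acc=0xBA bytes_emitted=0
After char 2 ('D'=3): chars_in_quartet=3 acc=0x2E83 bytes_emitted=0
After char 3 ('b'=27): chars_in_quartet=4 acc=0xBA0DB -> emit 0B A0 DB, reset; bytes_emitted=3
After char 4 ('j'=35): chars_in_quartet=1 acc=0x23 bytes_emitted=3
After char 5 ('s'=44): chars_in_quartet=2 acc=0x8EC bytes_emitted=3
After char 6 ('O'=14): chars_in_quartet=3 acc=0x23B0E bytes_emitted=3

Answer: 3 0x23B0E 3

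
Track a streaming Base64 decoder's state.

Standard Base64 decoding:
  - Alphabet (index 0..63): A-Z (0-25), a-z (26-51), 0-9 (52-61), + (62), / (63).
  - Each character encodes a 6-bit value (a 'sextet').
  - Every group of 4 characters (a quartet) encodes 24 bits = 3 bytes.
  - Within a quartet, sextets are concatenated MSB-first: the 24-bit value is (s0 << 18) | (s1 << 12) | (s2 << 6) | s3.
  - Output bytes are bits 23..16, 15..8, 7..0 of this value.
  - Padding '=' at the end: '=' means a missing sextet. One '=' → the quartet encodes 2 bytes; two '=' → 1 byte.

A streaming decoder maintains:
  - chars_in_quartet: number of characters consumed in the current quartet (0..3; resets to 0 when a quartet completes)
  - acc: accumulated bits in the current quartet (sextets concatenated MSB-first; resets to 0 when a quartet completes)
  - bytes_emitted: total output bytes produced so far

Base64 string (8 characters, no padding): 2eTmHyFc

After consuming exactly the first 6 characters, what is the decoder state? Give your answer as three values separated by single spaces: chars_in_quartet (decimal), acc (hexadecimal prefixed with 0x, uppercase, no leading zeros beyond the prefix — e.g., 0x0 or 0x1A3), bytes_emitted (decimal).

After char 0 ('2'=54): chars_in_quartet=1 acc=0x36 bytes_emitted=0
After char 1 ('e'=30): chars_in_quartet=2 acc=0xD9E bytes_emitted=0
After char 2 ('T'=19): chars_in_quartet=3 acc=0x36793 bytes_emitted=0
After char 3 ('m'=38): chars_in_quartet=4 acc=0xD9E4E6 -> emit D9 E4 E6, reset; bytes_emitted=3
After char 4 ('H'=7): chars_in_quartet=1 acc=0x7 bytes_emitted=3
After char 5 ('y'=50): chars_in_quartet=2 acc=0x1F2 bytes_emitted=3

Answer: 2 0x1F2 3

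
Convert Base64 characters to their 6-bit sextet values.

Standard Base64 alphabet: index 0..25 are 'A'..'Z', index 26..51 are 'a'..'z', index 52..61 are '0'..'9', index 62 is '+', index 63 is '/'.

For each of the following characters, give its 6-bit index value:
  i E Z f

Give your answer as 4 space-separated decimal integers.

Answer: 34 4 25 31

Derivation:
'i': a..z range, 26 + ord('i') − ord('a') = 34
'E': A..Z range, ord('E') − ord('A') = 4
'Z': A..Z range, ord('Z') − ord('A') = 25
'f': a..z range, 26 + ord('f') − ord('a') = 31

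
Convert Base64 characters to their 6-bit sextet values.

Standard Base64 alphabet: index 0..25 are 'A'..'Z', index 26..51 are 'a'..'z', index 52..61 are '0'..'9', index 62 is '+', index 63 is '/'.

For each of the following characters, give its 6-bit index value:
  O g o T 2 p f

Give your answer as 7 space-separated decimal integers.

'O': A..Z range, ord('O') − ord('A') = 14
'g': a..z range, 26 + ord('g') − ord('a') = 32
'o': a..z range, 26 + ord('o') − ord('a') = 40
'T': A..Z range, ord('T') − ord('A') = 19
'2': 0..9 range, 52 + ord('2') − ord('0') = 54
'p': a..z range, 26 + ord('p') − ord('a') = 41
'f': a..z range, 26 + ord('f') − ord('a') = 31

Answer: 14 32 40 19 54 41 31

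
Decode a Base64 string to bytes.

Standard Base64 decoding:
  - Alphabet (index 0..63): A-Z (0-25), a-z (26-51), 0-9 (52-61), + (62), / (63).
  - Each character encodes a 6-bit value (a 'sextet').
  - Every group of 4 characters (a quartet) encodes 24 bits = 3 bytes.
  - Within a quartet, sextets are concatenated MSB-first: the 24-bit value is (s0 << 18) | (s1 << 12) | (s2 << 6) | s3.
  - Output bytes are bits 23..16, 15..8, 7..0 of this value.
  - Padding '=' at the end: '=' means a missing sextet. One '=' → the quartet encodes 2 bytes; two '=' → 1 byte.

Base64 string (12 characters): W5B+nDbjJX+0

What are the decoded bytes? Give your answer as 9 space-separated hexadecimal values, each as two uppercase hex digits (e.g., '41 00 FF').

After char 0 ('W'=22): chars_in_quartet=1 acc=0x16 bytes_emitted=0
After char 1 ('5'=57): chars_in_quartet=2 acc=0x5B9 bytes_emitted=0
After char 2 ('B'=1): chars_in_quartet=3 acc=0x16E41 bytes_emitted=0
After char 3 ('+'=62): chars_in_quartet=4 acc=0x5B907E -> emit 5B 90 7E, reset; bytes_emitted=3
After char 4 ('n'=39): chars_in_quartet=1 acc=0x27 bytes_emitted=3
After char 5 ('D'=3): chars_in_quartet=2 acc=0x9C3 bytes_emitted=3
After char 6 ('b'=27): chars_in_quartet=3 acc=0x270DB bytes_emitted=3
After char 7 ('j'=35): chars_in_quartet=4 acc=0x9C36E3 -> emit 9C 36 E3, reset; bytes_emitted=6
After char 8 ('J'=9): chars_in_quartet=1 acc=0x9 bytes_emitted=6
After char 9 ('X'=23): chars_in_quartet=2 acc=0x257 bytes_emitted=6
After char 10 ('+'=62): chars_in_quartet=3 acc=0x95FE bytes_emitted=6
After char 11 ('0'=52): chars_in_quartet=4 acc=0x257FB4 -> emit 25 7F B4, reset; bytes_emitted=9

Answer: 5B 90 7E 9C 36 E3 25 7F B4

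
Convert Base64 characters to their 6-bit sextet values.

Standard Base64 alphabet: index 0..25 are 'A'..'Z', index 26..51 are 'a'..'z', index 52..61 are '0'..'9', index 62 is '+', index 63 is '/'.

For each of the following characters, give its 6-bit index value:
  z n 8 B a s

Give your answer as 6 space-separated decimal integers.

'z': a..z range, 26 + ord('z') − ord('a') = 51
'n': a..z range, 26 + ord('n') − ord('a') = 39
'8': 0..9 range, 52 + ord('8') − ord('0') = 60
'B': A..Z range, ord('B') − ord('A') = 1
'a': a..z range, 26 + ord('a') − ord('a') = 26
's': a..z range, 26 + ord('s') − ord('a') = 44

Answer: 51 39 60 1 26 44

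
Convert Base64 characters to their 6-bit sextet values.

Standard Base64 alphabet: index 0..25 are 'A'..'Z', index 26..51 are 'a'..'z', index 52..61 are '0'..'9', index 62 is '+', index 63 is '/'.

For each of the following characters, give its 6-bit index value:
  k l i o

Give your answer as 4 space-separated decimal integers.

Answer: 36 37 34 40

Derivation:
'k': a..z range, 26 + ord('k') − ord('a') = 36
'l': a..z range, 26 + ord('l') − ord('a') = 37
'i': a..z range, 26 + ord('i') − ord('a') = 34
'o': a..z range, 26 + ord('o') − ord('a') = 40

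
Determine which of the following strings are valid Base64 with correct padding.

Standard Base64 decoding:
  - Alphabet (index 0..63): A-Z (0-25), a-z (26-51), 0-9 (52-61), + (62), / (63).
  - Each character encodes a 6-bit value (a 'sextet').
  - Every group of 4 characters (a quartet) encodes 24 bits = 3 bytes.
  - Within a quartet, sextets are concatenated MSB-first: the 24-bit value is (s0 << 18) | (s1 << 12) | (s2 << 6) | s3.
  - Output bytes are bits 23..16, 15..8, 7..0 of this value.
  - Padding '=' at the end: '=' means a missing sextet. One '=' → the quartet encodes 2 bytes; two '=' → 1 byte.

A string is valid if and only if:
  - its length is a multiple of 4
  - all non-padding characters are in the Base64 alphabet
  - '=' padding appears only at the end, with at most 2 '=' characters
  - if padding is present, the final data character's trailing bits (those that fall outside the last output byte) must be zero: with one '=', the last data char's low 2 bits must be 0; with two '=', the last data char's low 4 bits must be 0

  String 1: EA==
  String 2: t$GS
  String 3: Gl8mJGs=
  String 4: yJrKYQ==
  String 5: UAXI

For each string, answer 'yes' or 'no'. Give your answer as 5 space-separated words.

String 1: 'EA==' → valid
String 2: 't$GS' → invalid (bad char(s): ['$'])
String 3: 'Gl8mJGs=' → valid
String 4: 'yJrKYQ==' → valid
String 5: 'UAXI' → valid

Answer: yes no yes yes yes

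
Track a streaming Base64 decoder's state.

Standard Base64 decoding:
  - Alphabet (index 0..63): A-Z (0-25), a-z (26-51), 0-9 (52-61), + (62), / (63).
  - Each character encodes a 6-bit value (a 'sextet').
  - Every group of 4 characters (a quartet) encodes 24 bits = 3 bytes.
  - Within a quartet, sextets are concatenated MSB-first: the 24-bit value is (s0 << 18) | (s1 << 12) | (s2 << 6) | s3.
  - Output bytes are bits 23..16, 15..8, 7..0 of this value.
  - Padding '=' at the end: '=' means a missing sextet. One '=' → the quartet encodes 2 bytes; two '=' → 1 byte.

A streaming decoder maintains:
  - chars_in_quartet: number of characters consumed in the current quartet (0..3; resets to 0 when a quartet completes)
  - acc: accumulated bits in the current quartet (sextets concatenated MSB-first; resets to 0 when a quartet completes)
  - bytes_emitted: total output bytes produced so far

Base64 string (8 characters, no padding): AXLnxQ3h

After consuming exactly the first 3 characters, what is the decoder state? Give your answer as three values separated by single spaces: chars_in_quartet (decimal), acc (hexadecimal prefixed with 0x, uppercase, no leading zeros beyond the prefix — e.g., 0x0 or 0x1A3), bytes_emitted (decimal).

After char 0 ('A'=0): chars_in_quartet=1 acc=0x0 bytes_emitted=0
After char 1 ('X'=23): chars_in_quartet=2 acc=0x17 bytes_emitted=0
After char 2 ('L'=11): chars_in_quartet=3 acc=0x5CB bytes_emitted=0

Answer: 3 0x5CB 0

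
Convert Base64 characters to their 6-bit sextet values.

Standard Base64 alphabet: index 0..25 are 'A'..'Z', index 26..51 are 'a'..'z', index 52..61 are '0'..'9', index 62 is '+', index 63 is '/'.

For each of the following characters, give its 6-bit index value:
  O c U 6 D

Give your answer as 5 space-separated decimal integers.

Answer: 14 28 20 58 3

Derivation:
'O': A..Z range, ord('O') − ord('A') = 14
'c': a..z range, 26 + ord('c') − ord('a') = 28
'U': A..Z range, ord('U') − ord('A') = 20
'6': 0..9 range, 52 + ord('6') − ord('0') = 58
'D': A..Z range, ord('D') − ord('A') = 3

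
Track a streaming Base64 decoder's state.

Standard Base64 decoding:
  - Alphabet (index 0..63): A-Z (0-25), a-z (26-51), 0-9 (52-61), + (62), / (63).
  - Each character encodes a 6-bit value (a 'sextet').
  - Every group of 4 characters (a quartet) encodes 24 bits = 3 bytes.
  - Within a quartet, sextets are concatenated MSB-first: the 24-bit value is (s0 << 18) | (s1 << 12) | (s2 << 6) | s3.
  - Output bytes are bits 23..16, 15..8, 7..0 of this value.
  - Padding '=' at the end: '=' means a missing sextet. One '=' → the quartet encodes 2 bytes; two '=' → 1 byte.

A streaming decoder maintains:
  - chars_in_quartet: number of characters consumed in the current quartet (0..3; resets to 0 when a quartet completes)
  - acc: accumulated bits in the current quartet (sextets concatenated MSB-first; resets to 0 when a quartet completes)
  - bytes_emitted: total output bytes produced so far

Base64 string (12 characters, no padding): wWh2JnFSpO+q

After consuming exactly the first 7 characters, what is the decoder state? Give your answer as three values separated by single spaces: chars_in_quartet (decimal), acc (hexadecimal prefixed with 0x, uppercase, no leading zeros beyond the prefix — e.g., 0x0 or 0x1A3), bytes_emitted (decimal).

After char 0 ('w'=48): chars_in_quartet=1 acc=0x30 bytes_emitted=0
After char 1 ('W'=22): chars_in_quartet=2 acc=0xC16 bytes_emitted=0
After char 2 ('h'=33): chars_in_quartet=3 acc=0x305A1 bytes_emitted=0
After char 3 ('2'=54): chars_in_quartet=4 acc=0xC16876 -> emit C1 68 76, reset; bytes_emitted=3
After char 4 ('J'=9): chars_in_quartet=1 acc=0x9 bytes_emitted=3
After char 5 ('n'=39): chars_in_quartet=2 acc=0x267 bytes_emitted=3
After char 6 ('F'=5): chars_in_quartet=3 acc=0x99C5 bytes_emitted=3

Answer: 3 0x99C5 3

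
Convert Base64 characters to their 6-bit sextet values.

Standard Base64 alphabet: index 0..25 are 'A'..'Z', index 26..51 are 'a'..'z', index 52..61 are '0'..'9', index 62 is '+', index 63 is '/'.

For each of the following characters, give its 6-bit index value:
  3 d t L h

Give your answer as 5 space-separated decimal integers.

'3': 0..9 range, 52 + ord('3') − ord('0') = 55
'd': a..z range, 26 + ord('d') − ord('a') = 29
't': a..z range, 26 + ord('t') − ord('a') = 45
'L': A..Z range, ord('L') − ord('A') = 11
'h': a..z range, 26 + ord('h') − ord('a') = 33

Answer: 55 29 45 11 33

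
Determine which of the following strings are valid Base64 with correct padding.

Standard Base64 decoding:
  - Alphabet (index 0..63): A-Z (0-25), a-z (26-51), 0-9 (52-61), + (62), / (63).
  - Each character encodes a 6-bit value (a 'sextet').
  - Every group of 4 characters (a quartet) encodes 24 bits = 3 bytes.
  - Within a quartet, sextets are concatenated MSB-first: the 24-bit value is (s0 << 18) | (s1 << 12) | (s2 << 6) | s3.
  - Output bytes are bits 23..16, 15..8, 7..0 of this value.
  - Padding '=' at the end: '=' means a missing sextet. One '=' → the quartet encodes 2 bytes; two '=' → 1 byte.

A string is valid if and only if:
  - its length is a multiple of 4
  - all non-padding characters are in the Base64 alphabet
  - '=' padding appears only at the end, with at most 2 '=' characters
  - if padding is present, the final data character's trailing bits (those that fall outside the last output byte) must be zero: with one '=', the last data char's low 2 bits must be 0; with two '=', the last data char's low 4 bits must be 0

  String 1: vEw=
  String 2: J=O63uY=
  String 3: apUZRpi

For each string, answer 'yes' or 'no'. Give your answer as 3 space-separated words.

Answer: yes no no

Derivation:
String 1: 'vEw=' → valid
String 2: 'J=O63uY=' → invalid (bad char(s): ['=']; '=' in middle)
String 3: 'apUZRpi' → invalid (len=7 not mult of 4)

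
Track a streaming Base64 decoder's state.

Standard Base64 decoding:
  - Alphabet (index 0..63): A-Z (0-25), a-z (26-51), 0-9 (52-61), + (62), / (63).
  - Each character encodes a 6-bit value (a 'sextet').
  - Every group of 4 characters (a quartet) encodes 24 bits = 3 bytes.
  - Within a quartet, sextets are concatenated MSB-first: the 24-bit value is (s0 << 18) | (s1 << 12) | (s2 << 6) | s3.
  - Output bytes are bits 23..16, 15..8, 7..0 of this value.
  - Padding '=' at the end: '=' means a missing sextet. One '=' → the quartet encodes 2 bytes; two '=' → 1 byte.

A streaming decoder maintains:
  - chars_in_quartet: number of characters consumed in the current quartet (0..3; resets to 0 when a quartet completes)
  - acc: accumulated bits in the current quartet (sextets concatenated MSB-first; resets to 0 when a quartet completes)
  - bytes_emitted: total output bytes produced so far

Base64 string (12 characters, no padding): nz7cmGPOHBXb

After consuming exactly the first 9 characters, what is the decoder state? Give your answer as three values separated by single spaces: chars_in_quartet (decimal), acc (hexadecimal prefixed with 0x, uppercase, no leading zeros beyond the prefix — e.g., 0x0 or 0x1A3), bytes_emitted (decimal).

Answer: 1 0x7 6

Derivation:
After char 0 ('n'=39): chars_in_quartet=1 acc=0x27 bytes_emitted=0
After char 1 ('z'=51): chars_in_quartet=2 acc=0x9F3 bytes_emitted=0
After char 2 ('7'=59): chars_in_quartet=3 acc=0x27CFB bytes_emitted=0
After char 3 ('c'=28): chars_in_quartet=4 acc=0x9F3EDC -> emit 9F 3E DC, reset; bytes_emitted=3
After char 4 ('m'=38): chars_in_quartet=1 acc=0x26 bytes_emitted=3
After char 5 ('G'=6): chars_in_quartet=2 acc=0x986 bytes_emitted=3
After char 6 ('P'=15): chars_in_quartet=3 acc=0x2618F bytes_emitted=3
After char 7 ('O'=14): chars_in_quartet=4 acc=0x9863CE -> emit 98 63 CE, reset; bytes_emitted=6
After char 8 ('H'=7): chars_in_quartet=1 acc=0x7 bytes_emitted=6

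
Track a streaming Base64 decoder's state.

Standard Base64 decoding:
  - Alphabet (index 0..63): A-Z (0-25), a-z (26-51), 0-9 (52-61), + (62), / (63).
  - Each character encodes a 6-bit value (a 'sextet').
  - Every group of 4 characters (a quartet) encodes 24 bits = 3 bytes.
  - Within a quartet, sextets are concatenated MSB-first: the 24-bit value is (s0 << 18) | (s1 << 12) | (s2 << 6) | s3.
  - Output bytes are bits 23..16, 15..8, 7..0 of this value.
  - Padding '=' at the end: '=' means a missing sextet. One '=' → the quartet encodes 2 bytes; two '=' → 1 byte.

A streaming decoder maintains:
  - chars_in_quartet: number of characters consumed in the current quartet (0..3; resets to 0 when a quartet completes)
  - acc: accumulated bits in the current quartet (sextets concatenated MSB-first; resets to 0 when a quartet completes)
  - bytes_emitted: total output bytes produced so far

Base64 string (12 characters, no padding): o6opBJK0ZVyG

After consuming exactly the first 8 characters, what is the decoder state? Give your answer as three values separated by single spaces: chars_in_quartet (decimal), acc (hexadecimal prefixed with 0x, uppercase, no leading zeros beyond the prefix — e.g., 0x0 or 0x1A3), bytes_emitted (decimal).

After char 0 ('o'=40): chars_in_quartet=1 acc=0x28 bytes_emitted=0
After char 1 ('6'=58): chars_in_quartet=2 acc=0xA3A bytes_emitted=0
After char 2 ('o'=40): chars_in_quartet=3 acc=0x28EA8 bytes_emitted=0
After char 3 ('p'=41): chars_in_quartet=4 acc=0xA3AA29 -> emit A3 AA 29, reset; bytes_emitted=3
After char 4 ('B'=1): chars_in_quartet=1 acc=0x1 bytes_emitted=3
After char 5 ('J'=9): chars_in_quartet=2 acc=0x49 bytes_emitted=3
After char 6 ('K'=10): chars_in_quartet=3 acc=0x124A bytes_emitted=3
After char 7 ('0'=52): chars_in_quartet=4 acc=0x492B4 -> emit 04 92 B4, reset; bytes_emitted=6

Answer: 0 0x0 6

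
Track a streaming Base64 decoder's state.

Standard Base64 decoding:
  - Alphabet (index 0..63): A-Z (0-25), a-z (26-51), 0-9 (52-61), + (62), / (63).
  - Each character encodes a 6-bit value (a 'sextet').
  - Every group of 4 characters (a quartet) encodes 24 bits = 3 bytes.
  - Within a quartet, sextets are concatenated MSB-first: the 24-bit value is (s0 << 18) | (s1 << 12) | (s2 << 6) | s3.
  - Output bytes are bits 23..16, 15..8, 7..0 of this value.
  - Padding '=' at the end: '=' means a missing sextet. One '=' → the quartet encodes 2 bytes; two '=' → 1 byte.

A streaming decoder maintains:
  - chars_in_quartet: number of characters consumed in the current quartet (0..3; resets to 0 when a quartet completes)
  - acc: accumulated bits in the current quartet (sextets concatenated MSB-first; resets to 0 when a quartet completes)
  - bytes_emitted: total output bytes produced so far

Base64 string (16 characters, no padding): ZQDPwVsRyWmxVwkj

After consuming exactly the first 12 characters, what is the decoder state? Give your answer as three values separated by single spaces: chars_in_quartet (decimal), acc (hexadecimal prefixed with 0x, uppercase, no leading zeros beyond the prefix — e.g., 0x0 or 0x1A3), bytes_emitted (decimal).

Answer: 0 0x0 9

Derivation:
After char 0 ('Z'=25): chars_in_quartet=1 acc=0x19 bytes_emitted=0
After char 1 ('Q'=16): chars_in_quartet=2 acc=0x650 bytes_emitted=0
After char 2 ('D'=3): chars_in_quartet=3 acc=0x19403 bytes_emitted=0
After char 3 ('P'=15): chars_in_quartet=4 acc=0x6500CF -> emit 65 00 CF, reset; bytes_emitted=3
After char 4 ('w'=48): chars_in_quartet=1 acc=0x30 bytes_emitted=3
After char 5 ('V'=21): chars_in_quartet=2 acc=0xC15 bytes_emitted=3
After char 6 ('s'=44): chars_in_quartet=3 acc=0x3056C bytes_emitted=3
After char 7 ('R'=17): chars_in_quartet=4 acc=0xC15B11 -> emit C1 5B 11, reset; bytes_emitted=6
After char 8 ('y'=50): chars_in_quartet=1 acc=0x32 bytes_emitted=6
After char 9 ('W'=22): chars_in_quartet=2 acc=0xC96 bytes_emitted=6
After char 10 ('m'=38): chars_in_quartet=3 acc=0x325A6 bytes_emitted=6
After char 11 ('x'=49): chars_in_quartet=4 acc=0xC969B1 -> emit C9 69 B1, reset; bytes_emitted=9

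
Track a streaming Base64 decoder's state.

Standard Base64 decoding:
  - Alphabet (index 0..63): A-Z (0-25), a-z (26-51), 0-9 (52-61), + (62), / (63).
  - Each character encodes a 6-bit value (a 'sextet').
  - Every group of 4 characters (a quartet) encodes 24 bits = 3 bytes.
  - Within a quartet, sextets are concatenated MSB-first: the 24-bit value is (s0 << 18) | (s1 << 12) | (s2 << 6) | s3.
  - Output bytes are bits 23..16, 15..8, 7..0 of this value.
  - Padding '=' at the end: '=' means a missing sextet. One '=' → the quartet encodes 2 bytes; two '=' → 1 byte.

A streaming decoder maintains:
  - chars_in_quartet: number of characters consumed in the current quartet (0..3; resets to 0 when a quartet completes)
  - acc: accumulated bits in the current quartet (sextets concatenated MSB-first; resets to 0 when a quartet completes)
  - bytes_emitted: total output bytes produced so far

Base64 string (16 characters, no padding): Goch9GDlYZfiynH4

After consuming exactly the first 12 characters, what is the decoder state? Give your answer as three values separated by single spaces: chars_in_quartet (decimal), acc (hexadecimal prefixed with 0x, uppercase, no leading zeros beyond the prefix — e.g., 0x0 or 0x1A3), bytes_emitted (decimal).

Answer: 0 0x0 9

Derivation:
After char 0 ('G'=6): chars_in_quartet=1 acc=0x6 bytes_emitted=0
After char 1 ('o'=40): chars_in_quartet=2 acc=0x1A8 bytes_emitted=0
After char 2 ('c'=28): chars_in_quartet=3 acc=0x6A1C bytes_emitted=0
After char 3 ('h'=33): chars_in_quartet=4 acc=0x1A8721 -> emit 1A 87 21, reset; bytes_emitted=3
After char 4 ('9'=61): chars_in_quartet=1 acc=0x3D bytes_emitted=3
After char 5 ('G'=6): chars_in_quartet=2 acc=0xF46 bytes_emitted=3
After char 6 ('D'=3): chars_in_quartet=3 acc=0x3D183 bytes_emitted=3
After char 7 ('l'=37): chars_in_quartet=4 acc=0xF460E5 -> emit F4 60 E5, reset; bytes_emitted=6
After char 8 ('Y'=24): chars_in_quartet=1 acc=0x18 bytes_emitted=6
After char 9 ('Z'=25): chars_in_quartet=2 acc=0x619 bytes_emitted=6
After char 10 ('f'=31): chars_in_quartet=3 acc=0x1865F bytes_emitted=6
After char 11 ('i'=34): chars_in_quartet=4 acc=0x6197E2 -> emit 61 97 E2, reset; bytes_emitted=9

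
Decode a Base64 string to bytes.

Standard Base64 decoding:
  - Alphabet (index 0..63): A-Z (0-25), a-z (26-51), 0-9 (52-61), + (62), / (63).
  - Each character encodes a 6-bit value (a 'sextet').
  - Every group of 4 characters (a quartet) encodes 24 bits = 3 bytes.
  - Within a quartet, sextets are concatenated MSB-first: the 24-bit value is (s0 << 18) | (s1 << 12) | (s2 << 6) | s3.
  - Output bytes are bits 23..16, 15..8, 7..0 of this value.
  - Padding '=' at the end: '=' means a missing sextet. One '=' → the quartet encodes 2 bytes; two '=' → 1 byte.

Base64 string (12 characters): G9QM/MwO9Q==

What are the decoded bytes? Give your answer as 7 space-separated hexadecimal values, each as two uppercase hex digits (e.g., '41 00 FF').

Answer: 1B D4 0C FC CC 0E F5

Derivation:
After char 0 ('G'=6): chars_in_quartet=1 acc=0x6 bytes_emitted=0
After char 1 ('9'=61): chars_in_quartet=2 acc=0x1BD bytes_emitted=0
After char 2 ('Q'=16): chars_in_quartet=3 acc=0x6F50 bytes_emitted=0
After char 3 ('M'=12): chars_in_quartet=4 acc=0x1BD40C -> emit 1B D4 0C, reset; bytes_emitted=3
After char 4 ('/'=63): chars_in_quartet=1 acc=0x3F bytes_emitted=3
After char 5 ('M'=12): chars_in_quartet=2 acc=0xFCC bytes_emitted=3
After char 6 ('w'=48): chars_in_quartet=3 acc=0x3F330 bytes_emitted=3
After char 7 ('O'=14): chars_in_quartet=4 acc=0xFCCC0E -> emit FC CC 0E, reset; bytes_emitted=6
After char 8 ('9'=61): chars_in_quartet=1 acc=0x3D bytes_emitted=6
After char 9 ('Q'=16): chars_in_quartet=2 acc=0xF50 bytes_emitted=6
Padding '==': partial quartet acc=0xF50 -> emit F5; bytes_emitted=7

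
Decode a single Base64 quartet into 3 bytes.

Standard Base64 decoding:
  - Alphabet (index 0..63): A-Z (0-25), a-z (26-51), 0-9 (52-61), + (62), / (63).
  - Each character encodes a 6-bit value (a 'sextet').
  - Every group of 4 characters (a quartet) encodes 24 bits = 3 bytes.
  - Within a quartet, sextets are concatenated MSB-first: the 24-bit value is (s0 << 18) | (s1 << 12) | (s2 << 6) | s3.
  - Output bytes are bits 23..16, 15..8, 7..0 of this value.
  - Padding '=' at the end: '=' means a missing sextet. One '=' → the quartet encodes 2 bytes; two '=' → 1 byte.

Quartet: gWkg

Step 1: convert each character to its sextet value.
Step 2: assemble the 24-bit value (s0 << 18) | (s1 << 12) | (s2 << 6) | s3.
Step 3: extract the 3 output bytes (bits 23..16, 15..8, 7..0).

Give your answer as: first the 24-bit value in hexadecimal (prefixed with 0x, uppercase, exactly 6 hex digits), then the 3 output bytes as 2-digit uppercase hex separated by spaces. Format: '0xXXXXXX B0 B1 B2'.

Sextets: g=32, W=22, k=36, g=32
24-bit: (32<<18) | (22<<12) | (36<<6) | 32
      = 0x800000 | 0x016000 | 0x000900 | 0x000020
      = 0x816920
Bytes: (v>>16)&0xFF=81, (v>>8)&0xFF=69, v&0xFF=20

Answer: 0x816920 81 69 20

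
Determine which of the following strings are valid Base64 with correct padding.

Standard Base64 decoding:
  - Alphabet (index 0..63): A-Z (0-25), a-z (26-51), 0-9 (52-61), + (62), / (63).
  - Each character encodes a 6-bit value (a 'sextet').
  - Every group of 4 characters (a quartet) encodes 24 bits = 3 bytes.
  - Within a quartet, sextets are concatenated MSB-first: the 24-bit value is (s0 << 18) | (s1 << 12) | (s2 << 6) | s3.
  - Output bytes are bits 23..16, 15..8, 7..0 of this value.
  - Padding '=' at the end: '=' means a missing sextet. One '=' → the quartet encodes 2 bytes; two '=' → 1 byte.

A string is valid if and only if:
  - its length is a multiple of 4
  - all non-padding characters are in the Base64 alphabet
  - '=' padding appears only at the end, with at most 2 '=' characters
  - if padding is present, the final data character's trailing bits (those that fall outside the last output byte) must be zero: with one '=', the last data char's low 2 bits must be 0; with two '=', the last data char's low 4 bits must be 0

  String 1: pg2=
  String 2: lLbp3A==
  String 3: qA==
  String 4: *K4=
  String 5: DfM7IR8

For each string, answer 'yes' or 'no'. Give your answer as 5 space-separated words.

Answer: no yes yes no no

Derivation:
String 1: 'pg2=' → invalid (bad trailing bits)
String 2: 'lLbp3A==' → valid
String 3: 'qA==' → valid
String 4: '*K4=' → invalid (bad char(s): ['*'])
String 5: 'DfM7IR8' → invalid (len=7 not mult of 4)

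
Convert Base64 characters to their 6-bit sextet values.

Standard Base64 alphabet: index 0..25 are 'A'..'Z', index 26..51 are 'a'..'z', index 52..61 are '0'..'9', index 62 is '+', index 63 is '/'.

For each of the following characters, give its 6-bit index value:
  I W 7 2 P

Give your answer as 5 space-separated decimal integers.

Answer: 8 22 59 54 15

Derivation:
'I': A..Z range, ord('I') − ord('A') = 8
'W': A..Z range, ord('W') − ord('A') = 22
'7': 0..9 range, 52 + ord('7') − ord('0') = 59
'2': 0..9 range, 52 + ord('2') − ord('0') = 54
'P': A..Z range, ord('P') − ord('A') = 15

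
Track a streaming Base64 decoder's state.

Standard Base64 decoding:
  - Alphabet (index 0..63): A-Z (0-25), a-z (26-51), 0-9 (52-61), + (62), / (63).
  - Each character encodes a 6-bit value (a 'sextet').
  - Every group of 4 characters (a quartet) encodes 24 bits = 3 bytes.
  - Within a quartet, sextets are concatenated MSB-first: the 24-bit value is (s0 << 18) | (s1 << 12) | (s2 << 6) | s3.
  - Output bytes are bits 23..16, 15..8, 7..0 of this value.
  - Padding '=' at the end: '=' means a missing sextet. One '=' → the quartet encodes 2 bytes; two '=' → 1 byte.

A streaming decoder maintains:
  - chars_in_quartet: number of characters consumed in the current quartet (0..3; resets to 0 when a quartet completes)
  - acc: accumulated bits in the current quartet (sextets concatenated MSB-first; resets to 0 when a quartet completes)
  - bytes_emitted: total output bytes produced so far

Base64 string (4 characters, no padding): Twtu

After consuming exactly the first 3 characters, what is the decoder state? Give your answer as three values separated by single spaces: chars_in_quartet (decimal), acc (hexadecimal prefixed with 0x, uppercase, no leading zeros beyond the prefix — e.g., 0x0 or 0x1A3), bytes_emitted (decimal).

Answer: 3 0x13C2D 0

Derivation:
After char 0 ('T'=19): chars_in_quartet=1 acc=0x13 bytes_emitted=0
After char 1 ('w'=48): chars_in_quartet=2 acc=0x4F0 bytes_emitted=0
After char 2 ('t'=45): chars_in_quartet=3 acc=0x13C2D bytes_emitted=0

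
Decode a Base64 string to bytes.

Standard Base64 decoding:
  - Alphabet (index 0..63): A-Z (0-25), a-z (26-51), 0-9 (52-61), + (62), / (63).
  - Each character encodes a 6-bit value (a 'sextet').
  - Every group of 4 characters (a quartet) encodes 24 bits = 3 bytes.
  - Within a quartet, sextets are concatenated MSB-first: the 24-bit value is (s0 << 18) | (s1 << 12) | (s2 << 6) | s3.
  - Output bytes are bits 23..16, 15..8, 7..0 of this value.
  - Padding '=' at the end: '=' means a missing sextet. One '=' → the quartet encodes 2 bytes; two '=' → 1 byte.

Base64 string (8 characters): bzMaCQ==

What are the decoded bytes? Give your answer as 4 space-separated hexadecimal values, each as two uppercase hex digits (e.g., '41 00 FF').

Answer: 6F 33 1A 09

Derivation:
After char 0 ('b'=27): chars_in_quartet=1 acc=0x1B bytes_emitted=0
After char 1 ('z'=51): chars_in_quartet=2 acc=0x6F3 bytes_emitted=0
After char 2 ('M'=12): chars_in_quartet=3 acc=0x1BCCC bytes_emitted=0
After char 3 ('a'=26): chars_in_quartet=4 acc=0x6F331A -> emit 6F 33 1A, reset; bytes_emitted=3
After char 4 ('C'=2): chars_in_quartet=1 acc=0x2 bytes_emitted=3
After char 5 ('Q'=16): chars_in_quartet=2 acc=0x90 bytes_emitted=3
Padding '==': partial quartet acc=0x90 -> emit 09; bytes_emitted=4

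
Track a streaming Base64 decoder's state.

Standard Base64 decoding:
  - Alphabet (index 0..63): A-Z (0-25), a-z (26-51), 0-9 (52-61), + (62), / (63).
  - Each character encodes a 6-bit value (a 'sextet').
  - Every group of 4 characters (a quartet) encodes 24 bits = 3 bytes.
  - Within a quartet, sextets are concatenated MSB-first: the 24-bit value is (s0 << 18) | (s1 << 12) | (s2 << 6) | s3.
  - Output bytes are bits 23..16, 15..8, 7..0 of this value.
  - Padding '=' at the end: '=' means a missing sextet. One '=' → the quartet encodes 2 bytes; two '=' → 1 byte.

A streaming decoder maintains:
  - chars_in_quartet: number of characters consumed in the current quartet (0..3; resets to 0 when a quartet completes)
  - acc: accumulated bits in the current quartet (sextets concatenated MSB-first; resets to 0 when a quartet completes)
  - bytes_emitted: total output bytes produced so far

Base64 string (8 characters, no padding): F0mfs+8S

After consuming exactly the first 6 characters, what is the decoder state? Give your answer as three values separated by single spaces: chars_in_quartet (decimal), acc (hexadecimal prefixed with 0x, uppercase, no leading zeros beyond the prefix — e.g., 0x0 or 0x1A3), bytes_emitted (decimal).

After char 0 ('F'=5): chars_in_quartet=1 acc=0x5 bytes_emitted=0
After char 1 ('0'=52): chars_in_quartet=2 acc=0x174 bytes_emitted=0
After char 2 ('m'=38): chars_in_quartet=3 acc=0x5D26 bytes_emitted=0
After char 3 ('f'=31): chars_in_quartet=4 acc=0x17499F -> emit 17 49 9F, reset; bytes_emitted=3
After char 4 ('s'=44): chars_in_quartet=1 acc=0x2C bytes_emitted=3
After char 5 ('+'=62): chars_in_quartet=2 acc=0xB3E bytes_emitted=3

Answer: 2 0xB3E 3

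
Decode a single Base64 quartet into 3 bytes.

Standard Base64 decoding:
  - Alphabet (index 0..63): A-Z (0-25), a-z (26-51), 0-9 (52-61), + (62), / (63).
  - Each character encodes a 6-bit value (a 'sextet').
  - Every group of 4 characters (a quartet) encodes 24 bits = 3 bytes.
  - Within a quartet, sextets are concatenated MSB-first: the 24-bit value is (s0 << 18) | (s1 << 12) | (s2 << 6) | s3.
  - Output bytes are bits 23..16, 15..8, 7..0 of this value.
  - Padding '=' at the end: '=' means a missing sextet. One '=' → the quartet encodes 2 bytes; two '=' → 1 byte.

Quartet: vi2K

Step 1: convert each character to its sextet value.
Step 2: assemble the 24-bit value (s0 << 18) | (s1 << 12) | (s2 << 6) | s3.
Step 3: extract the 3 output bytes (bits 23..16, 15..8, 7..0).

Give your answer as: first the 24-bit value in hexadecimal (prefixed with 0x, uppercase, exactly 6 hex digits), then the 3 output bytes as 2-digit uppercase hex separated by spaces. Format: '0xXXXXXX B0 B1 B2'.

Answer: 0xBE2D8A BE 2D 8A

Derivation:
Sextets: v=47, i=34, 2=54, K=10
24-bit: (47<<18) | (34<<12) | (54<<6) | 10
      = 0xBC0000 | 0x022000 | 0x000D80 | 0x00000A
      = 0xBE2D8A
Bytes: (v>>16)&0xFF=BE, (v>>8)&0xFF=2D, v&0xFF=8A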